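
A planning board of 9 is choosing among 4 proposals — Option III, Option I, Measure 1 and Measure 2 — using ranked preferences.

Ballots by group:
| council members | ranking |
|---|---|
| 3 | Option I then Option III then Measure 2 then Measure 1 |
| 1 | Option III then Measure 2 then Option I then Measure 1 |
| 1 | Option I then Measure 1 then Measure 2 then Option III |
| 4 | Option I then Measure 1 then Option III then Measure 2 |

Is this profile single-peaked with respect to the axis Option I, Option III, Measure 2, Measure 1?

Axis positions: Option I=1, Option III=2, Measure 2=3, Measure 1=4.
Group 1 (peak Option I at position 1): ranking walks positions 1-2-3-4, expanding outward from the peak — single-peaked.
Group 2 (peak Option III at position 2): ranking walks positions 2-3-1-4, expanding outward from the peak — single-peaked.
Group 3: ranking walks positions 1-4-3-2; Measure 1 is ranked above Option III even though Option III lies between Measure 1 and the peak Option I on the axis — preferences dip and rise again. Not single-peaked.
Group 4: ranking walks positions 1-4-2-3; Measure 1 is ranked above Option III even though Option III lies between Measure 1 and the peak Option I on the axis — preferences dip and rise again. Not single-peaked.
Group 3 violates single-peakedness, so the profile is not single-peaked on this axis.

no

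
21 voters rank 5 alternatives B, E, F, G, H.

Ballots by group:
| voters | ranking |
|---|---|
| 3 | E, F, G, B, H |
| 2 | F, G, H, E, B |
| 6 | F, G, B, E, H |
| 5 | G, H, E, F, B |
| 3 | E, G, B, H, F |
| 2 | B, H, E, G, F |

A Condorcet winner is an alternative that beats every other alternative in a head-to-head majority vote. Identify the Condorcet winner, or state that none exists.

none

Check each pair by majority over 21 ballots:
B vs E: B is ranked higher on 6+2 = 8 ballots, E on 13. E wins 13–8.
B vs F: B preferred on 3+2 = 5 ballots; F wins 16–5.
B vs G: 2 for B, 19 for G — G by 19–2.
B vs H: 14 to 7, B.
E vs F: 3+5+3+2 = 13 for E, 8 for F — E by 13–8.
E vs G: E is ranked higher on 3+3+2 = 8 ballots, G on 13. G wins 13–8.
E vs H: E is ranked higher on 3+6+3 = 12 ballots, H on 9. E wins 12–9.
F vs G: F is ranked higher on 3+2+6 = 11 ballots, G on 10. F wins 11–10.
F vs H: F is ranked higher on 3+2+6 = 11 ballots, H on 10. F wins 11–10.
G vs H: 19 to 2, G.
No alternative is unbeaten: B loses to E; E loses to G; F loses to E; G loses to F; H loses to B. In particular E > F > G > E is a majority cycle — no Condorcet winner exists.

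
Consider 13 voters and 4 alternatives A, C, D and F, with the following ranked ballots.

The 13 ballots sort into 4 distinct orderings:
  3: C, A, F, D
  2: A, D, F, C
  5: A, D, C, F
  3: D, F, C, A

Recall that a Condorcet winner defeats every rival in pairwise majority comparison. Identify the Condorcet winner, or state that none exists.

A

Pairwise majorities:
A vs C: A, 7–6.
A–D: A 10–3.
A vs F: A, 10–3.
C vs D: D, 10–3.
C vs F: C wins 8–5.
D vs F: D, 10–3.
Only A has no losses; A is the Condorcet winner.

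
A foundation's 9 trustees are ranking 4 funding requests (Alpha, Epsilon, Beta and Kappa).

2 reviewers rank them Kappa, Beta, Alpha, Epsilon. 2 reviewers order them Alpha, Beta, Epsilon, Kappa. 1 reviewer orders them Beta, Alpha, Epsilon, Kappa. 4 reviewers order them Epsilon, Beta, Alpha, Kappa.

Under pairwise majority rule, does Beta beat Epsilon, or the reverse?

Ballots ranking Beta above Epsilon: 2 + 2 + 1 = 5.
Ballots ranking Epsilon above Beta: 9 − 5 = 4.
Beta wins the head-to-head 5–4.

Beta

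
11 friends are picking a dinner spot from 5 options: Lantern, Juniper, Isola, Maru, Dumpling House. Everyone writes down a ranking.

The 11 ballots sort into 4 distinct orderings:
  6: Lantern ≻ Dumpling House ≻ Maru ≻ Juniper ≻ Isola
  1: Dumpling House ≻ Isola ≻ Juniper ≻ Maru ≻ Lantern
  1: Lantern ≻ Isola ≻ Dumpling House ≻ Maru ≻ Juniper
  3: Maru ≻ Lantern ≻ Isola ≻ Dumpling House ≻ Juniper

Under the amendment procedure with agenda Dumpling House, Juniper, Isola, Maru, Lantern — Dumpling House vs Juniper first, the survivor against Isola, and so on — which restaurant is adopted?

Lantern

Round 1: Dumpling House vs Juniper — 11–0, Dumpling House advances.
Round 2: Dumpling House vs Isola — 7–4, Dumpling House advances.
Round 3: Dumpling House vs Maru — 8–3, Dumpling House advances.
Round 4: Dumpling House vs Lantern — 1–10, Lantern advances.
The agenda winner is Lantern.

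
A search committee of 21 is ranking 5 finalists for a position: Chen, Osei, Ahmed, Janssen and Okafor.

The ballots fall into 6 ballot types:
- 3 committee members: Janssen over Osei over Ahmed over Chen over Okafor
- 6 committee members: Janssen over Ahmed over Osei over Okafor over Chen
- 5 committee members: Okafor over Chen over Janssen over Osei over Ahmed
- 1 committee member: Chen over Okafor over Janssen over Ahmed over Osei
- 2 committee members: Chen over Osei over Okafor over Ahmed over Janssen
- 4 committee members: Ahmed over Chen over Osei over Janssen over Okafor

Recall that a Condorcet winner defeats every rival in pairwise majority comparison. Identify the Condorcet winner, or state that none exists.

none

Head-to-head results (21 committee members):
Chen vs Osei: Chen wins 12–9.
Chen vs Ahmed: Ahmed wins 13–8.
Chen vs Janssen: Chen, 12–9.
Chen vs Okafor: Chen is ranked higher on 3+1+2+4 = 10 ballots, Okafor on 11. Okafor wins 11–10.
Osei vs Ahmed: Osei preferred on 3+5+2 = 10 ballots; Ahmed wins 11–10.
Osei vs Janssen: Janssen, 15–6.
Osei vs Okafor: 15 to 6, Osei.
Ahmed vs Janssen: 2+4 = 6 for Ahmed, 15 for Janssen — Janssen by 15–6.
Ahmed vs Okafor: Ahmed preferred on 3+6+4 = 13 ballots; Ahmed wins 13–8.
Janssen–Okafor: Janssen 13–8.
Each candidate drops at least one matchup (Chen loses to Ahmed; Osei loses to Chen; Ahmed loses to Janssen; Janssen loses to Chen; Okafor loses to Osei); the cycle Chen beats Osei beats Okafor beats Chen rules out a Condorcet winner.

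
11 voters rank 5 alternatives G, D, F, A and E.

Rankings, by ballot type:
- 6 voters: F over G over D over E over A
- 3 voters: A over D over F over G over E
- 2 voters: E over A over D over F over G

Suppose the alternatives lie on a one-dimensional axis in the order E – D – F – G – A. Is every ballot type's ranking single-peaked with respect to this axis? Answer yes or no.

Axis positions: E=1, D=2, F=3, G=4, A=5.
Ballot type 1 (peak F at position 3): ranking walks positions 3-4-2-1-5, expanding outward from the peak — single-peaked.
Ballot type 2: ranking walks positions 5-2-3-4-1; D is ranked above G even though G lies between D and the peak A on the axis — preferences dip and rise again. Not single-peaked.
Ballot type 3: ranking walks positions 1-5-2-3-4; A is ranked above D even though D lies between A and the peak E on the axis — preferences dip and rise again. Not single-peaked.
Ballot type 2 violates single-peakedness, so the profile is not single-peaked on this axis.

no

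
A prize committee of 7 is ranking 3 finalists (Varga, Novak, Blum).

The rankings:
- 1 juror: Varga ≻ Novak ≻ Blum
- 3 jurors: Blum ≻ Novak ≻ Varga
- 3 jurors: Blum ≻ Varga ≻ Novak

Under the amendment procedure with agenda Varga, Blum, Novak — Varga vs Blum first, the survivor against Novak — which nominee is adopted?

Blum

Round 1: Varga vs Blum — 1–6, Blum advances.
Round 2: Blum vs Novak — 6–1, Blum advances.
The agenda winner is Blum.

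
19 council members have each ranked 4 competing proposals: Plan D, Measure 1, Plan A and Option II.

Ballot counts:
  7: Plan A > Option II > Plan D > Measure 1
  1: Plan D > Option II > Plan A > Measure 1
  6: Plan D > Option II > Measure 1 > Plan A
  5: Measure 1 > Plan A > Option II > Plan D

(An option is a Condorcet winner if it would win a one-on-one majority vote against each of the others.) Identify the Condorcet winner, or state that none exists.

Check each pair by majority over 19 ballots:
Plan D vs Measure 1: Plan D wins 14–5.
Plan D vs Plan A: Plan A wins 12–7.
Plan D vs Option II: Option II, 12–7.
Measure 1–Plan A: Measure 1 11–8.
Measure 1 vs Option II: Option II wins 14–5.
Plan A vs Option II: Plan A wins 12–7.
Each option drops at least one matchup (Plan D loses to Plan A; Measure 1 loses to Plan D; Plan A loses to Measure 1; Option II loses to Plan A); the cycle Plan D beats Measure 1 beats Plan A beats Plan D rules out a Condorcet winner.

none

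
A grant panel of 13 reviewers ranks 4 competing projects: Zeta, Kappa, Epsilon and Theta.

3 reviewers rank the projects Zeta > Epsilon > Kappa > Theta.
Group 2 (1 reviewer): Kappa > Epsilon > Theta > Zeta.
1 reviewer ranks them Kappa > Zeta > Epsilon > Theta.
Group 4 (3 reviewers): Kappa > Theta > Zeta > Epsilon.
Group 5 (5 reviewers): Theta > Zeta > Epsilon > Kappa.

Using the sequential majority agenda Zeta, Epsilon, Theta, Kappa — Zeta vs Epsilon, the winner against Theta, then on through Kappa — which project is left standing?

Round 1: Zeta vs Epsilon — 12–1, Zeta advances.
Round 2: Zeta vs Theta — 4–9, Theta advances.
Round 3: Theta vs Kappa — 5–8, Kappa advances.
Kappa survives the agenda.

Kappa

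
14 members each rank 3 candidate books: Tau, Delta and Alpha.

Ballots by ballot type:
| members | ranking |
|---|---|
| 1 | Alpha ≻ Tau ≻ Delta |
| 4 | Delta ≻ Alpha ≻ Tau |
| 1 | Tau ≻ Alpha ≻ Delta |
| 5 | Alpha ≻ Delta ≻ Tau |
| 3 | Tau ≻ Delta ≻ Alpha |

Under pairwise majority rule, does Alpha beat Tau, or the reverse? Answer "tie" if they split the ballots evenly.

Alpha

Ballots ranking Alpha above Tau: 1 + 4 + 5 = 10.
Ballots ranking Tau above Alpha: 14 − 10 = 4.
Alpha wins the head-to-head 10–4.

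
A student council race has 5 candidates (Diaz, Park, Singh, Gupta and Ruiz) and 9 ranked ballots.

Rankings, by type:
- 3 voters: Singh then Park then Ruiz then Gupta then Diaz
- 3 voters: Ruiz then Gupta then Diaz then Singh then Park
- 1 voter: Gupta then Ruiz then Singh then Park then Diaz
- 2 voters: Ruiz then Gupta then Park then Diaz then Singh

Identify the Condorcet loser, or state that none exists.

none

Pairwise majorities:
Diaz vs Park: Diaz preferred on 3 ballots; Park wins 6–3.
Diaz vs Singh: 5 to 4, Diaz.
Diaz vs Gupta: Gupta, 9–0.
Diaz vs Ruiz: 0 to 9, Ruiz.
Park–Singh: Singh 7–2.
Park vs Gupta: 3 to 6, Gupta.
Park vs Ruiz: Park is ranked higher on 3 ballots, Ruiz on 6. Ruiz wins 6–3.
Singh vs Gupta: Gupta wins 6–3.
Singh vs Ruiz: 3 for Singh, 6 for Ruiz — Ruiz by 6–3.
Gupta–Ruiz: Ruiz 8–1.
No candidate is winless: Diaz beats Singh; Park beats Diaz; Singh beats Park; Gupta beats Diaz; Ruiz beats Diaz. There is no Condorcet loser.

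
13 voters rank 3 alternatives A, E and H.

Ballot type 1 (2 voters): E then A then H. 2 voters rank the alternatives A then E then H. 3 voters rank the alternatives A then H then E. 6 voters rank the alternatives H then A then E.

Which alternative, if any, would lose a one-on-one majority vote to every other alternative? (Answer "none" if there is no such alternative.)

Head-to-head results (13 voters):
A vs E: A is ranked higher on 2+3+6 = 11 ballots, E on 2. A wins 11–2.
A–H: A 7–6.
E vs H: 2+2 = 4 for E, 9 for H — H by 9–4.
Only E has no wins; E is the Condorcet loser.

E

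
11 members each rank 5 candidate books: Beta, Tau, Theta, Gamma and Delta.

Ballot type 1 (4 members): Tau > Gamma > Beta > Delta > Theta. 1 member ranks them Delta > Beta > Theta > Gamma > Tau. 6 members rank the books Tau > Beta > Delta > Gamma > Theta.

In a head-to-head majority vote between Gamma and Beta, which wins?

Beta

Ballots ranking Gamma above Beta: 4.
Ballots ranking Beta above Gamma: 11 − 4 = 7.
Beta wins the head-to-head 7–4.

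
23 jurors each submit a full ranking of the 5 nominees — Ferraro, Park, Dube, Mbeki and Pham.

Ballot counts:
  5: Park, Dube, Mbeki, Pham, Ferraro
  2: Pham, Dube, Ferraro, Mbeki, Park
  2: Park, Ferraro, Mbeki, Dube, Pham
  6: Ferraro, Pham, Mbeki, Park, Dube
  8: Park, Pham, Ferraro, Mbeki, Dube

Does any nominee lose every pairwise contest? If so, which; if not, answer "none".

Dube

Head-to-head results (23 jurors):
Ferraro vs Park: Ferraro preferred on 2+6 = 8 ballots; Park wins 15–8.
Ferraro vs Dube: 16 to 7, Ferraro.
Ferraro–Mbeki: Ferraro 18–5.
Ferraro vs Pham: Pham, 15–8.
Park–Dube: Park 21–2.
Park vs Mbeki: Park preferred on 5+2+8 = 15 ballots; Park wins 15–8.
Park vs Pham: Park, 15–8.
Dube vs Mbeki: 7 to 16, Mbeki.
Dube vs Pham: Pham wins 16–7.
Mbeki vs Pham: Mbeki preferred on 5+2 = 7 ballots; Pham wins 16–7.
Dube is beaten in every head-to-head and is the Condorcet loser.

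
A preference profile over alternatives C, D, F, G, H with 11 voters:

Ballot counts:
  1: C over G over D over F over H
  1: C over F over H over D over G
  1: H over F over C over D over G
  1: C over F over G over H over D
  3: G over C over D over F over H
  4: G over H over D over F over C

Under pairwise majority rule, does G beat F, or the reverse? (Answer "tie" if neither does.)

Ballots ranking G above F: 1 + 3 + 4 = 8.
Ballots ranking F above G: 11 − 8 = 3.
G wins the head-to-head 8–3.

G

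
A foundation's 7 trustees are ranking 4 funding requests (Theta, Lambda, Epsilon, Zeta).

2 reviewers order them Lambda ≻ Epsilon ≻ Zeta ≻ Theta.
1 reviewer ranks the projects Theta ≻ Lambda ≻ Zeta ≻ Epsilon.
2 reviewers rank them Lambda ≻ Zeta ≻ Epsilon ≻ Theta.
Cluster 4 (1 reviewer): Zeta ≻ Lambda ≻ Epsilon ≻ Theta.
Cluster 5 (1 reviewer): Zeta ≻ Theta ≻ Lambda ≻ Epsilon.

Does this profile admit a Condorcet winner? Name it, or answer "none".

Lambda

Pairwise majorities:
Theta vs Lambda: Lambda wins 5–2.
Theta–Epsilon: Epsilon 5–2.
Theta vs Zeta: Zeta, 6–1.
Lambda vs Epsilon: Lambda wins 7–0.
Lambda–Zeta: Lambda 5–2.
Epsilon vs Zeta: Zeta, 5–2.
Lambda defeats every rival head-to-head and is the Condorcet winner.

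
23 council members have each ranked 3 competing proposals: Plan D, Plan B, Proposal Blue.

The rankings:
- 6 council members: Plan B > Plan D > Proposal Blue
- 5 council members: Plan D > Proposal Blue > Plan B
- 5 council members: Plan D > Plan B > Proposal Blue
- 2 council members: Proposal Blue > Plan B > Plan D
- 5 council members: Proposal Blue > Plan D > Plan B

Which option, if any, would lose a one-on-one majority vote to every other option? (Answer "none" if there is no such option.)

Pairwise majorities:
Plan D–Plan B: Plan D 15–8.
Plan D vs Proposal Blue: Plan D preferred on 6+5+5 = 16 ballots; Plan D wins 16–7.
Plan B–Proposal Blue: Proposal Blue 12–11.
Only Plan B has no wins; Plan B is the Condorcet loser.

Plan B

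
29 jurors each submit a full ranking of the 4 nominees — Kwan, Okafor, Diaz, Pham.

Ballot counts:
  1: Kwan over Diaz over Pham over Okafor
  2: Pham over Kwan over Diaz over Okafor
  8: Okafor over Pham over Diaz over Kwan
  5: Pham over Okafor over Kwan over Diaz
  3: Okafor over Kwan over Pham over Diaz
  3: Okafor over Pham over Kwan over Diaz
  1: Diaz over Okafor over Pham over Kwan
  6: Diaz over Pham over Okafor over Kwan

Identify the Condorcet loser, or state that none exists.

Pairwise majorities:
Kwan–Okafor: Okafor 26–3.
Kwan vs Diaz: Kwan preferred on 1+2+5+3+3 = 14 ballots; Diaz wins 15–14.
Kwan vs Pham: Pham, 25–4.
Okafor vs Diaz: Okafor wins 19–10.
Okafor vs Pham: Okafor preferred on 8+3+3+1 = 15 ballots; Okafor wins 15–14.
Diaz vs Pham: Diaz is ranked higher on 1+1+6 = 8 ballots, Pham on 21. Pham wins 21–8.
Only Kwan has no wins; Kwan is the Condorcet loser.

Kwan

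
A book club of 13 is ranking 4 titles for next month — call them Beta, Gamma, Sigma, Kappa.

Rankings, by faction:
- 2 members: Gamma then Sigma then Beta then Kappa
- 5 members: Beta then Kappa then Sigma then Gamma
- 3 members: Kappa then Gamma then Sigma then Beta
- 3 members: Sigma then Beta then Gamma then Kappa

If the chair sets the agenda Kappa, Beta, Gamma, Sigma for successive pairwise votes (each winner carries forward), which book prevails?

Round 1: Kappa vs Beta — 3–10, Beta advances.
Round 2: Beta vs Gamma — 8–5, Beta advances.
Round 3: Beta vs Sigma — 5–8, Sigma advances.
Sigma survives the agenda.

Sigma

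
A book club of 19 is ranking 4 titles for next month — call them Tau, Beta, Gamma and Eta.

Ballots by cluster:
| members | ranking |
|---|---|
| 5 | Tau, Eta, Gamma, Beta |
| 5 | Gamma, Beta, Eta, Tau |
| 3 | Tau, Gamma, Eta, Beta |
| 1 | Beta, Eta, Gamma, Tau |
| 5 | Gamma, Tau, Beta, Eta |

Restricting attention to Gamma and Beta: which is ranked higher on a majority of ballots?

Gamma

Ballots ranking Gamma above Beta: 5 + 5 + 3 + 5 = 18.
Ballots ranking Beta above Gamma: 19 − 18 = 1.
Gamma wins the head-to-head 18–1.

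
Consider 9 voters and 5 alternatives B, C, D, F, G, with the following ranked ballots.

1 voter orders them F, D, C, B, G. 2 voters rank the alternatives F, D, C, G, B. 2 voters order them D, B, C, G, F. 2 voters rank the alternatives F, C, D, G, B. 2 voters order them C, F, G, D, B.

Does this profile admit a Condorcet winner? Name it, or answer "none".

Check each pair by majority over 9 ballots:
B vs C: 2 to 7, C.
B vs D: 0 for B, 9 for D — D by 9–0.
B vs F: 2 to 7, F.
B vs G: B preferred on 1+2 = 3 ballots; G wins 6–3.
C vs D: C is ranked higher on 2+2 = 4 ballots, D on 5. D wins 5–4.
C vs F: C is ranked higher on 2+2 = 4 ballots, F on 5. F wins 5–4.
C vs G: C preferred on 1+2+2+2+2 = 9 ballots; C wins 9–0.
D vs F: 2 to 7, F.
D vs G: D is ranked higher on 1+2+2+2 = 7 ballots, G on 2. D wins 7–2.
F vs G: 1+2+2+2 = 7 for F, 2 for G — F by 7–2.
Only F has no losses; F is the Condorcet winner.

F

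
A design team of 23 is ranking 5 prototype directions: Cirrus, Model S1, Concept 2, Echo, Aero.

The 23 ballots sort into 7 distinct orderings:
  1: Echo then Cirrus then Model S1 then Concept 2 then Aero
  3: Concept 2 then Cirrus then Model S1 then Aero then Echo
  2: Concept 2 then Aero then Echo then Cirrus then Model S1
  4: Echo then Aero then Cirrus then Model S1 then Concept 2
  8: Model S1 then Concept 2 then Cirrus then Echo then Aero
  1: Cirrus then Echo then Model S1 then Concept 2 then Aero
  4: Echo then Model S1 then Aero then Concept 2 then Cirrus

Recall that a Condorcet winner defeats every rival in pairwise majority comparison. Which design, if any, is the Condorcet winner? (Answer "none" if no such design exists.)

Check each pair by majority over 23 ballots:
Cirrus–Model S1: Model S1 12–11.
Cirrus vs Concept 2: Concept 2 wins 17–6.
Cirrus vs Echo: Cirrus wins 12–11.
Cirrus vs Aero: Cirrus wins 13–10.
Model S1–Concept 2: Model S1 18–5.
Model S1 vs Echo: Model S1 preferred on 3+8 = 11 ballots; Echo wins 12–11.
Model S1–Aero: Model S1 17–6.
Concept 2 vs Echo: Concept 2 is ranked higher on 3+2+8 = 13 ballots, Echo on 10. Concept 2 wins 13–10.
Concept 2 vs Aero: Concept 2 wins 15–8.
Echo vs Aero: Echo wins 18–5.
Every design loses at least once (Cirrus loses to Model S1; Model S1 loses to Echo; Concept 2 loses to Model S1; Echo loses to Cirrus; Aero loses to Cirrus). The majority relation contains the cycle Cirrus beats Echo beats Model S1 beats Cirrus, so there is no Condorcet winner.

none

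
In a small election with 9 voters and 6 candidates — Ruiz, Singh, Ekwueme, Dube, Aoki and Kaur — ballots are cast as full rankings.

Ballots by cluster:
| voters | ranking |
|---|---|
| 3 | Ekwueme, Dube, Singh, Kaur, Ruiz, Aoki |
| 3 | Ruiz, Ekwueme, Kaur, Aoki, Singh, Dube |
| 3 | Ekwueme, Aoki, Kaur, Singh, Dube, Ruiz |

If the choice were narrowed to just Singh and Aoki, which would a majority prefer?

Ballots ranking Singh above Aoki: 3.
Ballots ranking Aoki above Singh: 9 − 3 = 6.
Aoki wins the head-to-head 6–3.

Aoki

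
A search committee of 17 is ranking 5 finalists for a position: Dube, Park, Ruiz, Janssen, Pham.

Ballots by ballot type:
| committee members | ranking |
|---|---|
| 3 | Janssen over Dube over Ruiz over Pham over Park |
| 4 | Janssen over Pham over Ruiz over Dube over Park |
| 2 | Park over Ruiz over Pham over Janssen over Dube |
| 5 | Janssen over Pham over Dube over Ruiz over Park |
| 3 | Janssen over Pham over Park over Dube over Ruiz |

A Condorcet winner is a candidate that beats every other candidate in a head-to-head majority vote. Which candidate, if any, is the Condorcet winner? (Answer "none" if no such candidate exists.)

Janssen

Check each pair by majority over 17 ballots:
Dube vs Park: Dube, 12–5.
Dube vs Ruiz: Dube, 11–6.
Dube vs Janssen: Janssen wins 17–0.
Dube–Pham: Pham 14–3.
Park–Ruiz: Ruiz 12–5.
Park–Janssen: Janssen 15–2.
Park–Pham: Pham 15–2.
Ruiz vs Janssen: Janssen, 15–2.
Ruiz vs Pham: Pham wins 12–5.
Janssen vs Pham: Janssen wins 15–2.
Janssen wins every pairwise contest, so Janssen is the Condorcet winner.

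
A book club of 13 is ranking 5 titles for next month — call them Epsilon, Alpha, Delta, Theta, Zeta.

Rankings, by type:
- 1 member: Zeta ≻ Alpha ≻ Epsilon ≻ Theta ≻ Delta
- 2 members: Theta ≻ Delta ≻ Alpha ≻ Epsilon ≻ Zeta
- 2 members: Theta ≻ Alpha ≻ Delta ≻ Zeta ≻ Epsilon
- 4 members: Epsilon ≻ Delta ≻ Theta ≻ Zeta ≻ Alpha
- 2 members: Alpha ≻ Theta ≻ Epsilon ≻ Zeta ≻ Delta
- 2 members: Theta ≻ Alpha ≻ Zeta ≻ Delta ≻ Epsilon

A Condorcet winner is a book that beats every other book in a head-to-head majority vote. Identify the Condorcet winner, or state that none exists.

Head-to-head results (13 members):
Epsilon vs Alpha: 4 for Epsilon, 9 for Alpha — Alpha by 9–4.
Epsilon vs Delta: 1+4+2 = 7 for Epsilon, 6 for Delta — Epsilon by 7–6.
Epsilon vs Theta: 1+4 = 5 for Epsilon, 8 for Theta — Theta by 8–5.
Epsilon vs Zeta: Epsilon preferred on 2+4+2 = 8 ballots; Epsilon wins 8–5.
Alpha vs Delta: 7 to 6, Alpha.
Alpha vs Theta: Alpha is ranked higher on 1+2 = 3 ballots, Theta on 10. Theta wins 10–3.
Alpha vs Zeta: 2+2+2+2 = 8 for Alpha, 5 for Zeta — Alpha by 8–5.
Delta vs Theta: 4 to 9, Theta.
Delta vs Zeta: Delta is ranked higher on 2+2+4 = 8 ballots, Zeta on 5. Delta wins 8–5.
Theta vs Zeta: Theta preferred on 2+2+4+2+2 = 12 ballots; Theta wins 12–1.
Theta defeats every rival head-to-head and is the Condorcet winner.

Theta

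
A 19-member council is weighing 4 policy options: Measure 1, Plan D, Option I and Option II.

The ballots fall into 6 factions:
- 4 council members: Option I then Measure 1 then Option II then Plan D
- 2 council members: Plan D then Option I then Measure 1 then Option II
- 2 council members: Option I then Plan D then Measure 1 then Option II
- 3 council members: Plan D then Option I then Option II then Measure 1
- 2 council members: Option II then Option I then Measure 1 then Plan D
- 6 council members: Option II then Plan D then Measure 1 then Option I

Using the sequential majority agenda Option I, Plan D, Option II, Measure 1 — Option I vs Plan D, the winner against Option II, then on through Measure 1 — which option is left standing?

Round 1: Option I vs Plan D — 8–11, Plan D advances.
Round 2: Plan D vs Option II — 7–12, Option II advances.
Round 3: Option II vs Measure 1 — 11–8, Option II advances.
Option II survives the agenda.

Option II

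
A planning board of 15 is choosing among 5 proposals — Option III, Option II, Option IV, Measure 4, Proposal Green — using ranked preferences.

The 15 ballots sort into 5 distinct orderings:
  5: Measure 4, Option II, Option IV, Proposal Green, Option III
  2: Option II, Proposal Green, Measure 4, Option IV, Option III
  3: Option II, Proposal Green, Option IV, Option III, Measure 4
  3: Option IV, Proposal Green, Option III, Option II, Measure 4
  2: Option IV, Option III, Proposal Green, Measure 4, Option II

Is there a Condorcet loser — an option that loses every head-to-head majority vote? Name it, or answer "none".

Measure 4

Head-to-head results (15 council members):
Option III vs Option II: Option II, 10–5.
Option III vs Option IV: Option IV, 15–0.
Option III vs Measure 4: Option III, 8–7.
Option III vs Proposal Green: Proposal Green, 13–2.
Option II vs Option IV: Option II, 10–5.
Option II vs Measure 4: 8 to 7, Option II.
Option II vs Proposal Green: Option II, 10–5.
Option IV vs Measure 4: Option IV, 8–7.
Option IV–Proposal Green: Option IV 10–5.
Measure 4 vs Proposal Green: Proposal Green wins 10–5.
Measure 4 loses to every other option — it is the Condorcet loser.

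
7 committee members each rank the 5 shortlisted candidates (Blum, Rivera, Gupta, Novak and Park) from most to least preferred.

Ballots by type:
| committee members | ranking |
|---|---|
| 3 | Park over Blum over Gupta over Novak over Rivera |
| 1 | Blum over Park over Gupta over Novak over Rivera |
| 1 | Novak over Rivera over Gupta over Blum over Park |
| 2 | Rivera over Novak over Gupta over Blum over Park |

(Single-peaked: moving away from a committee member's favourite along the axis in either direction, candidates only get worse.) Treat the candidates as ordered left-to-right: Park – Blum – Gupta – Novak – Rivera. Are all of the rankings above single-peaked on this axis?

yes

Axis positions: Park=1, Blum=2, Gupta=3, Novak=4, Rivera=5.
Type 1 (peak Park at position 1): ranking walks positions 1-2-3-4-5, expanding outward from the peak — single-peaked.
Type 2 (peak Blum at position 2): ranking walks positions 2-1-3-4-5, expanding outward from the peak — single-peaked.
Type 3 (peak Novak at position 4): ranking walks positions 4-5-3-2-1, expanding outward from the peak — single-peaked.
Type 4 (peak Rivera at position 5): ranking walks positions 5-4-3-2-1, expanding outward from the peak — single-peaked.
Every ranking is single-peaked on this axis.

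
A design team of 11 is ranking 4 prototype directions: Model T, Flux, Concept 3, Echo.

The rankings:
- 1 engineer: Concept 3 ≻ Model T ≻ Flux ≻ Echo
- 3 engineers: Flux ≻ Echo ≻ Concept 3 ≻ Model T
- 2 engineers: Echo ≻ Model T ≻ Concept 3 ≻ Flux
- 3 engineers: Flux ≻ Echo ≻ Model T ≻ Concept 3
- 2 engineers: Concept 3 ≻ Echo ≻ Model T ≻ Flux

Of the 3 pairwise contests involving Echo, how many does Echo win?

Echo against each rival (11 engineers):
Echo vs Model T: 10 to 1, Echo.
Echo vs Flux: Echo is ranked higher on 2+2 = 4 ballots, Flux on 7. Flux wins 7–4.
Echo vs Concept 3: Echo wins 8–3.
Echo beats Model T, Concept 3; loses to Flux — 2 pairwise wins.

2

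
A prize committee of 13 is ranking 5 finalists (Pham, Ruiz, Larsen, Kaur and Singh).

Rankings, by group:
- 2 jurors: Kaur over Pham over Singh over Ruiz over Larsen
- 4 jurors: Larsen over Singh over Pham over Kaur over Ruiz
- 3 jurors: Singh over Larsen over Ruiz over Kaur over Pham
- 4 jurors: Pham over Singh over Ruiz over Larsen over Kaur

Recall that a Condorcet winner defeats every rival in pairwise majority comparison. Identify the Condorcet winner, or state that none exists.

Singh

Pairwise majorities:
Pham vs Ruiz: Pham wins 10–3.
Pham–Larsen: Larsen 7–6.
Pham vs Kaur: Pham, 8–5.
Pham vs Singh: Singh wins 7–6.
Ruiz vs Larsen: Larsen wins 7–6.
Ruiz vs Kaur: Ruiz wins 7–6.
Ruiz–Singh: Singh 13–0.
Larsen vs Kaur: Larsen, 11–2.
Larsen vs Singh: Singh wins 9–4.
Kaur vs Singh: Singh, 11–2.
Singh wins every pairwise contest, so Singh is the Condorcet winner.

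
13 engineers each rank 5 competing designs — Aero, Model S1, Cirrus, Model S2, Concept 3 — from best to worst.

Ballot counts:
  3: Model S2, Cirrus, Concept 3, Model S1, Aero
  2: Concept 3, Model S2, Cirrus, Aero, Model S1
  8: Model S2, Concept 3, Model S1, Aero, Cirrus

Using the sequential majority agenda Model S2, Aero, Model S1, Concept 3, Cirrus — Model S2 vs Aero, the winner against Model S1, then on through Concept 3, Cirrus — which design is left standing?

Model S2

Round 1: Model S2 vs Aero — 13–0, Model S2 advances.
Round 2: Model S2 vs Model S1 — 13–0, Model S2 advances.
Round 3: Model S2 vs Concept 3 — 11–2, Model S2 advances.
Round 4: Model S2 vs Cirrus — 13–0, Model S2 advances.
Model S2 survives the agenda.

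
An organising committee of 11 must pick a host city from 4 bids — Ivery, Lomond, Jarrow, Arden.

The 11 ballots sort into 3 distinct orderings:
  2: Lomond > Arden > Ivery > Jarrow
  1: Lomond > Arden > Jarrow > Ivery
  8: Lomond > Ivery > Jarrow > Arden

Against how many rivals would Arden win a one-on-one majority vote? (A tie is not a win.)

0

Arden against each rival (11 organisers):
Arden vs Ivery: Arden is ranked higher on 2+1 = 3 ballots, Ivery on 8. Ivery wins 8–3.
Arden vs Lomond: Arden is ranked higher on 0 ballots, Lomond on 11. Lomond wins 11–0.
Arden vs Jarrow: Jarrow wins 8–3.
Arden beats no one; loses to Ivery, Lomond, Jarrow — 0 pairwise wins.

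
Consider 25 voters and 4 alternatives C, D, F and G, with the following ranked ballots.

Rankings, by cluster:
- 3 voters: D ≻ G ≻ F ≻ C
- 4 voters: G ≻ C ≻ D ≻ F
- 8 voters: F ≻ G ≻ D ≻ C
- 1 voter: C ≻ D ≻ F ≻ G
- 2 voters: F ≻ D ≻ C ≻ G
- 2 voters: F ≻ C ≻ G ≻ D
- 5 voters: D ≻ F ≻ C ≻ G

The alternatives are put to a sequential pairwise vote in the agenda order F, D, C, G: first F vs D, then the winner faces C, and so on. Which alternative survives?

G

Round 1: F vs D — 12–13, D advances.
Round 2: D vs C — 18–7, D advances.
Round 3: D vs G — 11–14, G advances.
G survives the agenda.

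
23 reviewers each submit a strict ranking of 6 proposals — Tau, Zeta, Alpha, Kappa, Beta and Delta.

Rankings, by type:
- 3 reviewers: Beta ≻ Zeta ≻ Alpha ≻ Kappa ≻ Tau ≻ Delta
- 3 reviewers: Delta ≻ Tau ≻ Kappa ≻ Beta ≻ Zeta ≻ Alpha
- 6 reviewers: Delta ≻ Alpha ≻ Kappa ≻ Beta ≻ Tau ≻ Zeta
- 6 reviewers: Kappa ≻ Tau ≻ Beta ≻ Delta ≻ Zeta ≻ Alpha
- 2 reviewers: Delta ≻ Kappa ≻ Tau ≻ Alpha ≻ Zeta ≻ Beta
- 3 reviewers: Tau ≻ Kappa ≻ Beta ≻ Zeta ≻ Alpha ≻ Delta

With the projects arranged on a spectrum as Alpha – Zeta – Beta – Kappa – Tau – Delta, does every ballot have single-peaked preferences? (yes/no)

Axis positions: Alpha=1, Zeta=2, Beta=3, Kappa=4, Tau=5, Delta=6.
Type 1 (peak Beta at position 3): ranking walks positions 3-2-1-4-5-6, expanding outward from the peak — single-peaked.
Type 2 (peak Delta at position 6): ranking walks positions 6-5-4-3-2-1, expanding outward from the peak — single-peaked.
Type 3: ranking walks positions 6-1-4-3-5-2; Alpha is ranked above Tau even though Tau lies between Alpha and the peak Delta on the axis — preferences dip and rise again. Not single-peaked.
Type 4 (peak Kappa at position 4): ranking walks positions 4-5-3-6-2-1, expanding outward from the peak — single-peaked.
Type 5: ranking walks positions 6-4-5-1-2-3; Kappa is ranked above Tau even though Tau lies between Kappa and the peak Delta on the axis — preferences dip and rise again. Not single-peaked.
Type 6 (peak Tau at position 5): ranking walks positions 5-4-3-2-1-6, expanding outward from the peak — single-peaked.
Type 3 violates single-peakedness, so the profile is not single-peaked on this axis.

no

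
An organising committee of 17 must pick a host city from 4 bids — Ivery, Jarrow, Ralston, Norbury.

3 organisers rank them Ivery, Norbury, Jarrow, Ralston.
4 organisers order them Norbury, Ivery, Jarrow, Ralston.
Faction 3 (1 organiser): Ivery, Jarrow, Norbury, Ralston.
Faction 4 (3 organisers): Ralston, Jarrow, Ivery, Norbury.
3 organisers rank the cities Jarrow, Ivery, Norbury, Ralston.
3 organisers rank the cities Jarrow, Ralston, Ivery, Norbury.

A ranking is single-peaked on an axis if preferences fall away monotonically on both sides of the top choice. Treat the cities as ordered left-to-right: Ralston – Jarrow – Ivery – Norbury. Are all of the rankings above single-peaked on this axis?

Axis positions: Ralston=1, Jarrow=2, Ivery=3, Norbury=4.
Faction 1 (peak Ivery at position 3): ranking walks positions 3-4-2-1, expanding outward from the peak — single-peaked.
Faction 2 (peak Norbury at position 4): ranking walks positions 4-3-2-1, expanding outward from the peak — single-peaked.
Faction 3 (peak Ivery at position 3): ranking walks positions 3-2-4-1, expanding outward from the peak — single-peaked.
Faction 4 (peak Ralston at position 1): ranking walks positions 1-2-3-4, expanding outward from the peak — single-peaked.
Faction 5 (peak Jarrow at position 2): ranking walks positions 2-3-4-1, expanding outward from the peak — single-peaked.
Faction 6 (peak Jarrow at position 2): ranking walks positions 2-1-3-4, expanding outward from the peak — single-peaked.
Every ranking is single-peaked on this axis.

yes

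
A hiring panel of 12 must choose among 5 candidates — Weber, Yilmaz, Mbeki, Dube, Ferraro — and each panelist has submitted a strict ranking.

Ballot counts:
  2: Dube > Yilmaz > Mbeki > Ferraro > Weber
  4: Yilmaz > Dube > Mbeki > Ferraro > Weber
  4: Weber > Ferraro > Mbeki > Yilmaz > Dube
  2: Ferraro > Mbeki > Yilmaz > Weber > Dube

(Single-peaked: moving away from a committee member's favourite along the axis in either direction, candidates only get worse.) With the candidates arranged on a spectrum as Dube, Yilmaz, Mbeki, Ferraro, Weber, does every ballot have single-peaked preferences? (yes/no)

Axis positions: Dube=1, Yilmaz=2, Mbeki=3, Ferraro=4, Weber=5.
Type 1 (peak Dube at position 1): ranking walks positions 1-2-3-4-5, expanding outward from the peak — single-peaked.
Type 2 (peak Yilmaz at position 2): ranking walks positions 2-1-3-4-5, expanding outward from the peak — single-peaked.
Type 3 (peak Weber at position 5): ranking walks positions 5-4-3-2-1, expanding outward from the peak — single-peaked.
Type 4 (peak Ferraro at position 4): ranking walks positions 4-3-2-5-1, expanding outward from the peak — single-peaked.
Every ranking is single-peaked on this axis.

yes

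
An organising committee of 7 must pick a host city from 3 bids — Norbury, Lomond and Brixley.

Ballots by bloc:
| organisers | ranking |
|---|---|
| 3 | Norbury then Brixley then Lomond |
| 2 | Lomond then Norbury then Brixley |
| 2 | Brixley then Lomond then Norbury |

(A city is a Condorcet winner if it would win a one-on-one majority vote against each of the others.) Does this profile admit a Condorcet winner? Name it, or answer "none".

Pairwise majorities:
Norbury vs Lomond: 3 for Norbury, 4 for Lomond — Lomond by 4–3.
Norbury vs Brixley: Norbury, 5–2.
Lomond vs Brixley: 2 for Lomond, 5 for Brixley — Brixley by 5–2.
No city is unbeaten: Norbury loses to Lomond; Lomond loses to Brixley; Brixley loses to Norbury. In particular Norbury beats Brixley beats Lomond beats Norbury is a majority cycle — no Condorcet winner exists.

none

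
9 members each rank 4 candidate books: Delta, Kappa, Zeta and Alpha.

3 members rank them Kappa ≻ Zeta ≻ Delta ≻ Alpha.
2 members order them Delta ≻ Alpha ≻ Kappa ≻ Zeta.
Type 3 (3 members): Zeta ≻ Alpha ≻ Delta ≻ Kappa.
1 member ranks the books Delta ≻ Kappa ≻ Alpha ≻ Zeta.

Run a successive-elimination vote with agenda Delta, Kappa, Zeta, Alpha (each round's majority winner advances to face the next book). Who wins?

Zeta

Round 1: Delta vs Kappa — 6–3, Delta advances.
Round 2: Delta vs Zeta — 3–6, Zeta advances.
Round 3: Zeta vs Alpha — 6–3, Zeta advances.
The agenda winner is Zeta.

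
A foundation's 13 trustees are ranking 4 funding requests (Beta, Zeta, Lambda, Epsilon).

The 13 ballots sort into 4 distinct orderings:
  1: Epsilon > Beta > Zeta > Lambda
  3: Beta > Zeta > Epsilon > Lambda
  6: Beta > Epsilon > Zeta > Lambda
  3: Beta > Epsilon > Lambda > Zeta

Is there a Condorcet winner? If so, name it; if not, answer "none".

Beta

Head-to-head results (13 reviewers):
Beta vs Zeta: Beta preferred on 1+3+6+3 = 13 ballots; Beta wins 13–0.
Beta vs Lambda: Beta is ranked higher on 1+3+6+3 = 13 ballots, Lambda on 0. Beta wins 13–0.
Beta vs Epsilon: 12 to 1, Beta.
Zeta vs Lambda: Zeta preferred on 1+3+6 = 10 ballots; Zeta wins 10–3.
Zeta vs Epsilon: 3 for Zeta, 10 for Epsilon — Epsilon by 10–3.
Lambda vs Epsilon: 0 to 13, Epsilon.
Beta beats each of Zeta, Lambda, Epsilon — Beta is the Condorcet winner.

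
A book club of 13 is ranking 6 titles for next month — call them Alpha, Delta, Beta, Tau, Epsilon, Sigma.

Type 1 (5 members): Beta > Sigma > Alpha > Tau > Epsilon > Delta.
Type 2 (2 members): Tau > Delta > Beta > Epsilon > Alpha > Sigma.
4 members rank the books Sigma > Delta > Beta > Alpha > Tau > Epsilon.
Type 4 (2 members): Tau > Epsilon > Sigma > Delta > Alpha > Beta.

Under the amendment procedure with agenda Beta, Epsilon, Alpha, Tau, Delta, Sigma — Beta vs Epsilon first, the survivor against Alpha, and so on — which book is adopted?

Sigma

Round 1: Beta vs Epsilon — 11–2, Beta advances.
Round 2: Beta vs Alpha — 11–2, Beta advances.
Round 3: Beta vs Tau — 9–4, Beta advances.
Round 4: Beta vs Delta — 5–8, Delta advances.
Round 5: Delta vs Sigma — 2–11, Sigma advances.
Sigma survives the agenda.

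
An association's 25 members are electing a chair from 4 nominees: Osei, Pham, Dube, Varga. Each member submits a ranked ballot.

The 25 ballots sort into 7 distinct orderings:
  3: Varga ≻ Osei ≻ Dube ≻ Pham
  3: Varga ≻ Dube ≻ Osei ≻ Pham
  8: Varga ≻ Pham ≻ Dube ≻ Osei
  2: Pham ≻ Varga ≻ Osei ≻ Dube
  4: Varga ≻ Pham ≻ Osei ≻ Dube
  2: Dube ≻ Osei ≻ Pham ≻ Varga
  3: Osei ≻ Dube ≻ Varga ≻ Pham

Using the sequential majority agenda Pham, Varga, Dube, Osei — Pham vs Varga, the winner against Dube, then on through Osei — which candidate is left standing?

Varga

Round 1: Pham vs Varga — 4–21, Varga advances.
Round 2: Varga vs Dube — 20–5, Varga advances.
Round 3: Varga vs Osei — 20–5, Varga advances.
Varga survives the agenda.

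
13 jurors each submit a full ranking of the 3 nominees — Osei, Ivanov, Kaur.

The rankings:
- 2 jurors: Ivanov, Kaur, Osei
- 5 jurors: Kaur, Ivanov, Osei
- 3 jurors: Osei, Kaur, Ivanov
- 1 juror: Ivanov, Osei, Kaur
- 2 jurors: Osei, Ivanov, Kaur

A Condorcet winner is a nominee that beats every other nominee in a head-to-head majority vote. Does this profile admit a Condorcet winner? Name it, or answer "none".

Pairwise majorities:
Osei vs Ivanov: Osei preferred on 3+2 = 5 ballots; Ivanov wins 8–5.
Osei vs Kaur: Osei is ranked higher on 3+1+2 = 6 ballots, Kaur on 7. Kaur wins 7–6.
Ivanov vs Kaur: Ivanov is ranked higher on 2+1+2 = 5 ballots, Kaur on 8. Kaur wins 8–5.
Kaur defeats every rival head-to-head and is the Condorcet winner.

Kaur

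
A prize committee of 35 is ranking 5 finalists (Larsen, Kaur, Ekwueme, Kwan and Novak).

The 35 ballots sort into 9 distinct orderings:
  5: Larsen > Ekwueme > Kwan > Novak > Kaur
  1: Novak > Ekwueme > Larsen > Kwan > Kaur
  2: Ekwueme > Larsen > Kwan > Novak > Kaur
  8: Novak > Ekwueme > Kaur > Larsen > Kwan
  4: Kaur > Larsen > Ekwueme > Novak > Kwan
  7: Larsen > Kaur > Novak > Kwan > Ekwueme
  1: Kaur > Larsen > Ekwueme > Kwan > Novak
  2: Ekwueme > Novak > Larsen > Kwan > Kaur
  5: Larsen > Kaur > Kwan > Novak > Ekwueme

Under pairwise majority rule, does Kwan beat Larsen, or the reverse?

Larsen

No ballot ranks Kwan above Larsen: 0.
Ballots ranking Larsen above Kwan: 35 − 0 = 35.
Larsen wins the head-to-head 35–0.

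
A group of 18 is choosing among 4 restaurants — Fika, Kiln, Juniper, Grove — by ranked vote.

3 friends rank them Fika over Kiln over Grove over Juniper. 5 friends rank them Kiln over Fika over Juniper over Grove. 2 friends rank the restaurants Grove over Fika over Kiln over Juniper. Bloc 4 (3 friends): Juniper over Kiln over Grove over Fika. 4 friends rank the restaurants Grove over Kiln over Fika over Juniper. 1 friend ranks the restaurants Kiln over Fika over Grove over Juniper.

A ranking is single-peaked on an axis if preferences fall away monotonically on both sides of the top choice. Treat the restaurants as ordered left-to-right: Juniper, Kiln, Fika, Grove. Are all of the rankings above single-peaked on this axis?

Axis positions: Juniper=1, Kiln=2, Fika=3, Grove=4.
Bloc 1 (peak Fika at position 3): ranking walks positions 3-2-4-1, expanding outward from the peak — single-peaked.
Bloc 2 (peak Kiln at position 2): ranking walks positions 2-3-1-4, expanding outward from the peak — single-peaked.
Bloc 3 (peak Grove at position 4): ranking walks positions 4-3-2-1, expanding outward from the peak — single-peaked.
Bloc 4: ranking walks positions 1-2-4-3; Grove is ranked above Fika even though Fika lies between Grove and the peak Juniper on the axis — preferences dip and rise again. Not single-peaked.
Bloc 5: ranking walks positions 4-2-3-1; Kiln is ranked above Fika even though Fika lies between Kiln and the peak Grove on the axis — preferences dip and rise again. Not single-peaked.
Bloc 6 (peak Kiln at position 2): ranking walks positions 2-3-4-1, expanding outward from the peak — single-peaked.
Bloc 4 violates single-peakedness, so the profile is not single-peaked on this axis.

no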